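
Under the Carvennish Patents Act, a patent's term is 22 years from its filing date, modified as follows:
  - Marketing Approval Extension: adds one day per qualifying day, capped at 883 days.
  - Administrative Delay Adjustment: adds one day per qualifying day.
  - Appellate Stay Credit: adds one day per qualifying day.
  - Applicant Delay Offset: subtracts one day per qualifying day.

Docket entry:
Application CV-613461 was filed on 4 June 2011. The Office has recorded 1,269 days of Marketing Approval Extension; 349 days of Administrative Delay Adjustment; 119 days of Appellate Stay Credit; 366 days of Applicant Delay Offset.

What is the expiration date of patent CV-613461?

February 14, 2036

Base term: filing date + 22 years → 4 June 2033.
Marketing Approval Extension: 1269 days claimed exceeds the 883-day cap, so +883 days → 4 November 2035.
Administrative Delay Adjustment: +349 days → 18 October 2036.
Appellate Stay Credit: +119 days → 14 February 2037.
Applicant Delay Offset: −366 days → 14 February 2036.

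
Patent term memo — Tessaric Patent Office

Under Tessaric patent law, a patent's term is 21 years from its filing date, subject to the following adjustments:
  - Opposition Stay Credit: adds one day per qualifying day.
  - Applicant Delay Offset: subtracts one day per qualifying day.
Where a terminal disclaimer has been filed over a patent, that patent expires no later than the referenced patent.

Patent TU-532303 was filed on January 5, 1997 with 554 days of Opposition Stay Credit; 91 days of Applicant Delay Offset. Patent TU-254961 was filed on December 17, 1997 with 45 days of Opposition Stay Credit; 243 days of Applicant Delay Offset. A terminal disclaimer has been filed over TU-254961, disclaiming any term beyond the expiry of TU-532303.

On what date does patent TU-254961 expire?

2018-06-02

Natural term of TU-254961:
  Base: filing + 21 years → 17 December 2018.
  Opposition Stay Credit: +45 days → 31 January 2019.
  Applicant Delay Offset: −243 days → 2 June 2018.
Expiry of referenced patent TU-532303:
  Base: filing + 21 years → 5 January 2018.
  Opposition Stay Credit: +554 days → 13 July 2019.
  Applicant Delay Offset: −91 days → 13 April 2019.
Terminal disclaimer: TU-254961 expires on the earlier of 2 June 2018 and 13 April 2019.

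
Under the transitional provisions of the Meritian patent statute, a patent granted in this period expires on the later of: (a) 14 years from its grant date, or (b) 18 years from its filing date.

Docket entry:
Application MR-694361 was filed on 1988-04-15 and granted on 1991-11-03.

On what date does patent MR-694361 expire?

(a) grant + 14 years → 3 November 2005.
(b) filing + 18 years → 15 April 2006.
Later of the two: 15 April 2006.

2006-04-15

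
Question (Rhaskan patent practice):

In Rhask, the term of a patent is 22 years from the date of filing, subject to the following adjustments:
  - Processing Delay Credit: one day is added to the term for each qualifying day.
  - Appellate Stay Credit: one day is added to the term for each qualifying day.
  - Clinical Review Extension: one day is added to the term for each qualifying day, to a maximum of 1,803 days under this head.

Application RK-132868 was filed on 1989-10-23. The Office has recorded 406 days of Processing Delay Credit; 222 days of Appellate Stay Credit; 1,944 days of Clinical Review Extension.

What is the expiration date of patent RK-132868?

June 19, 2018

Base term: filing date + 22 years → 23 October 2011.
Processing Delay Credit: +406 days → 2 December 2012.
Appellate Stay Credit: +222 days → 12 July 2013.
Clinical Review Extension: 1944 days claimed exceeds the 1803-day cap, so +1803 days → 19 June 2018.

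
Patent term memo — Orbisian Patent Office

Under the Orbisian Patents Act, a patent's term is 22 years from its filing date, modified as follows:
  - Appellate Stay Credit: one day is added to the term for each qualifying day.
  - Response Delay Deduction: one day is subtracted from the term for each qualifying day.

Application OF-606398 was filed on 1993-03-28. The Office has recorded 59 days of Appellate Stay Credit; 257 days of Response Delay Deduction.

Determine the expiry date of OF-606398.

Base term: filing date + 22 years → 28 March 2015.
Appellate Stay Credit: +59 days → 26 May 2015.
Response Delay Deduction: −257 days → 11 September 2014.

2014-09-11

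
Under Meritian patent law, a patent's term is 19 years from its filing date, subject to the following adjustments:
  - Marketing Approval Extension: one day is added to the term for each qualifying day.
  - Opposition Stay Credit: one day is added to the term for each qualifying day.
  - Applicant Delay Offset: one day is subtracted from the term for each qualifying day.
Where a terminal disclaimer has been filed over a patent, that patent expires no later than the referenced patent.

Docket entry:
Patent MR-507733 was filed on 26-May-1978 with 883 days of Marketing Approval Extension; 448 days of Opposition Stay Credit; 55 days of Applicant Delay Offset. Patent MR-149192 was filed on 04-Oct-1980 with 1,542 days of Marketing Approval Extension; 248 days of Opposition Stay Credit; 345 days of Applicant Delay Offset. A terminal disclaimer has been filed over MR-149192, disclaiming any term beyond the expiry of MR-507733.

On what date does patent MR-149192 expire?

November 22, 2000

Natural term of MR-149192:
  Base: filing + 19 years → 4 October 1999.
  Marketing Approval Extension: +1542 days → 24 December 2003.
  Opposition Stay Credit: +248 days → 28 August 2004.
  Applicant Delay Offset: −345 days → 18 September 2003.
Expiry of referenced patent MR-507733:
  Base: filing + 19 years → 26 May 1997.
  Marketing Approval Extension: +883 days → 26 October 1999.
  Opposition Stay Credit: +448 days → 16 January 2001.
  Applicant Delay Offset: −55 days → 22 November 2000.
Terminal disclaimer: MR-149192 expires on the earlier of 18 September 2003 and 22 November 2000.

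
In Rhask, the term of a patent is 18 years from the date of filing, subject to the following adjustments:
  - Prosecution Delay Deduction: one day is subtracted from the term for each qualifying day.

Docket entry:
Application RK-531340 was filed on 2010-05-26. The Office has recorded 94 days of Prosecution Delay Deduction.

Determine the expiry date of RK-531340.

Base term: filing date + 18 years → 26 May 2028.
Prosecution Delay Deduction: −94 days → 22 February 2028.

February 22, 2028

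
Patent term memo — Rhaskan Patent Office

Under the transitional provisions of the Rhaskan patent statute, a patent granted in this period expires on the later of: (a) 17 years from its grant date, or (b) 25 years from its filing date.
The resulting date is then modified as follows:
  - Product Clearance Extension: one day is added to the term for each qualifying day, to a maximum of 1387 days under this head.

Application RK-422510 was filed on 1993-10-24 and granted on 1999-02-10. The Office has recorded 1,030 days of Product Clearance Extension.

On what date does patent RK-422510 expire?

(a) grant + 17 years → 10 February 2016.
(b) filing + 25 years → 24 October 2018.
Later of the two: 24 October 2018.
Product Clearance Extension: 1030 days (within the 1387-day cap) → +1030 days → 19 August 2021.

2021-08-19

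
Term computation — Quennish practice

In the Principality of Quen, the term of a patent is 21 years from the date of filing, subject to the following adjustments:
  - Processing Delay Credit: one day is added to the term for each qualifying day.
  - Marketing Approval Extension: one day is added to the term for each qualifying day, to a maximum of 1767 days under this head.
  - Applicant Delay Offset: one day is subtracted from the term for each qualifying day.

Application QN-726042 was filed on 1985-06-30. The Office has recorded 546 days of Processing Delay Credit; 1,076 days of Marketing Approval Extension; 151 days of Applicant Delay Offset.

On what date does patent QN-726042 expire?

July 10, 2010

Base term: filing date + 21 years → 30 June 2006.
Processing Delay Credit: +546 days → 28 December 2007.
Marketing Approval Extension: 1076 days (within the 1767-day cap) → +1076 days → 8 December 2010.
Applicant Delay Offset: −151 days → 10 July 2010.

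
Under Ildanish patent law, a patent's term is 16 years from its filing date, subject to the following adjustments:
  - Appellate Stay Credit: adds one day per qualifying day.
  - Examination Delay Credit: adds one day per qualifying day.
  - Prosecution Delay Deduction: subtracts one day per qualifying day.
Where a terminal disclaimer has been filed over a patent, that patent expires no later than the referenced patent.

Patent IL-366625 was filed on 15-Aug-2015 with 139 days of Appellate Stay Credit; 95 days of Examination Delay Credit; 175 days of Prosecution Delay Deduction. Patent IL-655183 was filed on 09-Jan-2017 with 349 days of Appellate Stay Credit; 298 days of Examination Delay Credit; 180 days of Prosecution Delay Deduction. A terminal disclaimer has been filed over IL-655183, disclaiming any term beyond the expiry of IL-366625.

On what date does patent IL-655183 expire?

Natural term of IL-655183:
  Base: filing + 16 years → 9 January 2033.
  Appellate Stay Credit: +349 days → 24 December 2033.
  Examination Delay Credit: +298 days → 18 October 2034.
  Prosecution Delay Deduction: −180 days → 21 April 2034.
Expiry of referenced patent IL-366625:
  Base: filing + 16 years → 15 August 2031.
  Appellate Stay Credit: +139 days → 1 January 2032.
  Examination Delay Credit: +95 days → 5 April 2032.
  Prosecution Delay Deduction: −175 days → 13 October 2031.
Terminal disclaimer: IL-655183 expires on the earlier of 21 April 2034 and 13 October 2031.

2031-10-13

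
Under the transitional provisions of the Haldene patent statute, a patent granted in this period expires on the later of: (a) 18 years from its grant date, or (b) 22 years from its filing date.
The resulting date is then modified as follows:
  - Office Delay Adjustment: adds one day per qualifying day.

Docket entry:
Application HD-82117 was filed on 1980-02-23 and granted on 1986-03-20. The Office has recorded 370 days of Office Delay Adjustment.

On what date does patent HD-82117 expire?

(a) grant + 18 years → 20 March 2004.
(b) filing + 22 years → 23 February 2002.
Later of the two: 20 March 2004.
Office Delay Adjustment: +370 days → 25 March 2005.

2005-03-25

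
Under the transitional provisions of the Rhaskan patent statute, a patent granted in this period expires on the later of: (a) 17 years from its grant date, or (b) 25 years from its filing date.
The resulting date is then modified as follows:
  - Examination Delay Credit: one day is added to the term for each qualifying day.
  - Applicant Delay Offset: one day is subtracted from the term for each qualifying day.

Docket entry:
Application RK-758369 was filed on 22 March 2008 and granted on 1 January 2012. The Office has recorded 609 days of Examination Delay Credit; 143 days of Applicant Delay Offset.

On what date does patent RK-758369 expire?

2034-07-01

(a) grant + 17 years → 1 January 2029.
(b) filing + 25 years → 22 March 2033.
Later of the two: 22 March 2033.
Examination Delay Credit: +609 days → 21 November 2034.
Applicant Delay Offset: −143 days → 1 July 2034.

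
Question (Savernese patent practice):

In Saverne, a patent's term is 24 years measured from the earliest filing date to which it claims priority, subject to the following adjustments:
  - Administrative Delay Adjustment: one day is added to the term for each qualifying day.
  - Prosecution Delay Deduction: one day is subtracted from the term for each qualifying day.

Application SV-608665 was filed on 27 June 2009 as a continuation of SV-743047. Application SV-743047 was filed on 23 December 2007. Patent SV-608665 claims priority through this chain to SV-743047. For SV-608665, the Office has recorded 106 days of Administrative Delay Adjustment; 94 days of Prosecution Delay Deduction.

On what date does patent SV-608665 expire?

Earliest priority filing: 23 December 2007.
Base term: 23 December 2007 + 24 years → 23 December 2031.
Administrative Delay Adjustment: +106 days → 7 April 2032.
Prosecution Delay Deduction: −94 days → 4 January 2032.

January 4, 2032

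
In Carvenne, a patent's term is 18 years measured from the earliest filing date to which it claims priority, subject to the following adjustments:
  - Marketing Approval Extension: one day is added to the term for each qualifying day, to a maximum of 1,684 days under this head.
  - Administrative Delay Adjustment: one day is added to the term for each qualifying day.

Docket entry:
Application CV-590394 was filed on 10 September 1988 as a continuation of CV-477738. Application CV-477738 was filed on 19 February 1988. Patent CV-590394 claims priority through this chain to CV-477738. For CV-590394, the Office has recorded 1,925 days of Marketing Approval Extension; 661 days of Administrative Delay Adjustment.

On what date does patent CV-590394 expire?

Earliest priority filing: 19 February 1988.
Base term: 19 February 1988 + 18 years → 19 February 2006.
Marketing Approval Extension: 1925 days claimed exceeds the 1684-day cap, so +1684 days → 30 September 2010.
Administrative Delay Adjustment: +661 days → 22 July 2012.

2012-07-22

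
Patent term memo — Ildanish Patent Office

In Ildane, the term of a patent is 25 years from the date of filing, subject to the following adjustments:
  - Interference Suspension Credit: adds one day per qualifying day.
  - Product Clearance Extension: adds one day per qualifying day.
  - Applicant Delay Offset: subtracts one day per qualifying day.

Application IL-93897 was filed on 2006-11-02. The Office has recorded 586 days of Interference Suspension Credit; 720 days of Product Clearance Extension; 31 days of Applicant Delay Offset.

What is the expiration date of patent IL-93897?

Base term: filing date + 25 years → 2 November 2031.
Interference Suspension Credit: +586 days → 10 June 2033.
Product Clearance Extension: +720 days → 31 May 2035.
Applicant Delay Offset: −31 days → 30 April 2035.

2035-04-30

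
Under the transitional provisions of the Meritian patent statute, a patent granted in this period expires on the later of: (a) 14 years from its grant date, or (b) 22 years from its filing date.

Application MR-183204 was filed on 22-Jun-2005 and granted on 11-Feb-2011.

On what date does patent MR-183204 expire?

(a) grant + 14 years → 11 February 2025.
(b) filing + 22 years → 22 June 2027.
Later of the two: 22 June 2027.

2027-06-22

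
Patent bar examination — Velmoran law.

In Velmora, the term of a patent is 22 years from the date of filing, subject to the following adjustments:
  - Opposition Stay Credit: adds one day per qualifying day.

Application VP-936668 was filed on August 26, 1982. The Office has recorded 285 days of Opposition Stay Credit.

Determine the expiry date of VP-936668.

Base term: filing date + 22 years → 26 August 2004.
Opposition Stay Credit: +285 days → 7 June 2005.

2005-06-07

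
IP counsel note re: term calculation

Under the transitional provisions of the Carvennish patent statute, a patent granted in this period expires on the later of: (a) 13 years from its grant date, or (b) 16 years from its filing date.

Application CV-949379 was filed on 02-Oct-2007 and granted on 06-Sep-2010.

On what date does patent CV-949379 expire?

(a) grant + 13 years → 6 September 2023.
(b) filing + 16 years → 2 October 2023.
Later of the two: 2 October 2023.

2023-10-02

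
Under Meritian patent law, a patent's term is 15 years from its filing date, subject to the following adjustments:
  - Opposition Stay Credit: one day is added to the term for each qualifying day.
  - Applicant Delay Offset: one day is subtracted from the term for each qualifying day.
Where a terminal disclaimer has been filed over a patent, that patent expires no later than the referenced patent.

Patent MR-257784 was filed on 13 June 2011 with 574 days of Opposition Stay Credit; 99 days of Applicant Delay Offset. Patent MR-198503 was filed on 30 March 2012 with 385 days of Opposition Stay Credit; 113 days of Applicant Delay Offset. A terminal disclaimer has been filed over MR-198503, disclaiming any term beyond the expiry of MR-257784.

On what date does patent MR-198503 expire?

2027-10-01

Natural term of MR-198503:
  Base: filing + 15 years → 30 March 2027.
  Opposition Stay Credit: +385 days → 18 April 2028.
  Applicant Delay Offset: −113 days → 27 December 2027.
Expiry of referenced patent MR-257784:
  Base: filing + 15 years → 13 June 2026.
  Opposition Stay Credit: +574 days → 8 January 2028.
  Applicant Delay Offset: −99 days → 1 October 2027.
Terminal disclaimer: MR-198503 expires on the earlier of 27 December 2027 and 1 October 2027.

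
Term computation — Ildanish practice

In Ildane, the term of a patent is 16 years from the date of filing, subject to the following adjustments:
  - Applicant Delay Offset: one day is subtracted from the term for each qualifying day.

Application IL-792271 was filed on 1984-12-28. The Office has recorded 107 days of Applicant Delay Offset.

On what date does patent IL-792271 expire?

Base term: filing date + 16 years → 28 December 2000.
Applicant Delay Offset: −107 days → 12 September 2000.

September 12, 2000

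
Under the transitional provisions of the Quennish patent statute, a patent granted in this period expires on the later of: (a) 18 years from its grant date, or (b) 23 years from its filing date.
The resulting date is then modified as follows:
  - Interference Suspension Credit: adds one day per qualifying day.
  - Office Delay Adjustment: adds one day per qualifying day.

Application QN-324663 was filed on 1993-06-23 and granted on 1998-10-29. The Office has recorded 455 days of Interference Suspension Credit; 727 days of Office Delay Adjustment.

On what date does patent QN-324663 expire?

January 24, 2020

(a) grant + 18 years → 29 October 2016.
(b) filing + 23 years → 23 June 2016.
Later of the two: 29 October 2016.
Interference Suspension Credit: +455 days → 27 January 2018.
Office Delay Adjustment: +727 days → 24 January 2020.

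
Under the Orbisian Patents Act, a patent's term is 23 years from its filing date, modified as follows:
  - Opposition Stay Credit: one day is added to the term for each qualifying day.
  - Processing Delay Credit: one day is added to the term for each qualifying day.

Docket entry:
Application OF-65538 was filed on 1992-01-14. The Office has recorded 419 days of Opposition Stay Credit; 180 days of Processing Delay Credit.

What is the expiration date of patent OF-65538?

September 4, 2016

Base term: filing date + 23 years → 14 January 2015.
Opposition Stay Credit: +419 days → 8 March 2016.
Processing Delay Credit: +180 days → 4 September 2016.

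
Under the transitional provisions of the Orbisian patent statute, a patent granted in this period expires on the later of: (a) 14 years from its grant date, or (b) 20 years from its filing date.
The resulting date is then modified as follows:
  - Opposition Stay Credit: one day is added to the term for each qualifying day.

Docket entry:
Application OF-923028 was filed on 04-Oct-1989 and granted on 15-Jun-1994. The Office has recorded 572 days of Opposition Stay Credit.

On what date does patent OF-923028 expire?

April 29, 2011

(a) grant + 14 years → 15 June 2008.
(b) filing + 20 years → 4 October 2009.
Later of the two: 4 October 2009.
Opposition Stay Credit: +572 days → 29 April 2011.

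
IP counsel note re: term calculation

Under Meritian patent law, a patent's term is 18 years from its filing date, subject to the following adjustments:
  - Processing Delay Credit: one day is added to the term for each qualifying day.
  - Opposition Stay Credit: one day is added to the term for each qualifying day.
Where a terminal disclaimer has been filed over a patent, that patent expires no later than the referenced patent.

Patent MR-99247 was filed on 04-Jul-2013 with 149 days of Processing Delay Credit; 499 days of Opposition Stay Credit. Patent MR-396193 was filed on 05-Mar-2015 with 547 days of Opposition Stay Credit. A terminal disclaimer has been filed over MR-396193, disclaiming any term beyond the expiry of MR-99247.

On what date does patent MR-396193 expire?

April 12, 2033

Natural term of MR-396193:
  Base: filing + 18 years → 5 March 2033.
  Opposition Stay Credit: +547 days → 3 September 2034.
Expiry of referenced patent MR-99247:
  Base: filing + 18 years → 4 July 2031.
  Processing Delay Credit: +149 days → 30 November 2031.
  Opposition Stay Credit: +499 days → 12 April 2033.
Terminal disclaimer: MR-396193 expires on the earlier of 3 September 2034 and 12 April 2033.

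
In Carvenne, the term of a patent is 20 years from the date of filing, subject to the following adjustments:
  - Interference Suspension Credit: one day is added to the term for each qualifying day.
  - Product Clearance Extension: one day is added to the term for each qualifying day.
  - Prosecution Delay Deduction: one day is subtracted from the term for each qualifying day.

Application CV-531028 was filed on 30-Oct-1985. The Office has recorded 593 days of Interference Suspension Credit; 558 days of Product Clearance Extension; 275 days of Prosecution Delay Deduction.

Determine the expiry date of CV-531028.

Base term: filing date + 20 years → 30 October 2005.
Interference Suspension Credit: +593 days → 15 June 2007.
Product Clearance Extension: +558 days → 24 December 2008.
Prosecution Delay Deduction: −275 days → 24 March 2008.

March 24, 2008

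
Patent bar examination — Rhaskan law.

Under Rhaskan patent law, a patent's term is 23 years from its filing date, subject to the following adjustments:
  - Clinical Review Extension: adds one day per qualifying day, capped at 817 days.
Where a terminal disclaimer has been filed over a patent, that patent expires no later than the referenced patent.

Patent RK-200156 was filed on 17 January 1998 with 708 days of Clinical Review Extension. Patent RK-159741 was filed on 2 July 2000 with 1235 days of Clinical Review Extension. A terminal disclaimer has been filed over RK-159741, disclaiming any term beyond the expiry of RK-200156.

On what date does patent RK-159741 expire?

2022-12-26

Natural term of RK-159741:
  Base: filing + 23 years → 2 July 2023.
  Clinical Review Extension: 1235 days claimed exceeds the 817-day cap, so +817 days → 26 September 2025.
Expiry of referenced patent RK-200156:
  Base: filing + 23 years → 17 January 2021.
  Clinical Review Extension: 708 days (within the 817-day cap) → +708 days → 26 December 2022.
Terminal disclaimer: RK-159741 expires on the earlier of 26 September 2025 and 26 December 2022.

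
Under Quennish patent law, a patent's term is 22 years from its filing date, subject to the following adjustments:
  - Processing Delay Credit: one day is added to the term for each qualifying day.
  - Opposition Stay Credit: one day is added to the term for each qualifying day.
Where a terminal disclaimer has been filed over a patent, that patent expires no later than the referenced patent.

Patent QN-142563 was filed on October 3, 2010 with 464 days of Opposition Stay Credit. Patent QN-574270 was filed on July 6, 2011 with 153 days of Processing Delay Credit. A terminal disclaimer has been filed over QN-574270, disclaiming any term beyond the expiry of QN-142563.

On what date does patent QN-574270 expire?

Natural term of QN-574270:
  Base: filing + 22 years → 6 July 2033.
  Processing Delay Credit: +153 days → 6 December 2033.
Expiry of referenced patent QN-142563:
  Base: filing + 22 years → 3 October 2032.
  Opposition Stay Credit: +464 days → 10 January 2034.
Terminal disclaimer: QN-574270 expires on the earlier of 6 December 2033 and 10 January 2034.

December 6, 2033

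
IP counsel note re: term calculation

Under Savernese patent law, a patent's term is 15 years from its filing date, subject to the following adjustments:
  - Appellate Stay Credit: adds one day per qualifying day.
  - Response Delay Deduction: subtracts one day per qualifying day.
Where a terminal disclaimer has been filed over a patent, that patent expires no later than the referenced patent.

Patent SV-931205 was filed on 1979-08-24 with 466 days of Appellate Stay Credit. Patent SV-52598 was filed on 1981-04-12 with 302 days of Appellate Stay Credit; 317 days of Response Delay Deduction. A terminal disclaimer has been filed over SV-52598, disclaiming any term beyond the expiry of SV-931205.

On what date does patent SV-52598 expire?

December 3, 1995

Natural term of SV-52598:
  Base: filing + 15 years → 12 April 1996.
  Appellate Stay Credit: +302 days → 8 February 1997.
  Response Delay Deduction: −317 days → 28 March 1996.
Expiry of referenced patent SV-931205:
  Base: filing + 15 years → 24 August 1994.
  Appellate Stay Credit: +466 days → 3 December 1995.
Terminal disclaimer: SV-52598 expires on the earlier of 28 March 1996 and 3 December 1995.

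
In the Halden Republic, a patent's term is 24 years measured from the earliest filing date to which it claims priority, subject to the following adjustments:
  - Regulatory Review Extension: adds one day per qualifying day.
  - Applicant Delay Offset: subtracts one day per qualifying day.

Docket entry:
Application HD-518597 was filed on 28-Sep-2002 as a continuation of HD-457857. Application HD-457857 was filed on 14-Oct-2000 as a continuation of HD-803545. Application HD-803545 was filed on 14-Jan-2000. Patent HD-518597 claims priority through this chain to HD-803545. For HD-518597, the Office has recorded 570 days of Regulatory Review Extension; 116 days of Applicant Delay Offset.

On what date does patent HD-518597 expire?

Earliest priority filing: 14 January 2000.
Base term: 14 January 2000 + 24 years → 14 January 2024.
Regulatory Review Extension: +570 days → 6 August 2025.
Applicant Delay Offset: −116 days → 12 April 2025.

April 12, 2025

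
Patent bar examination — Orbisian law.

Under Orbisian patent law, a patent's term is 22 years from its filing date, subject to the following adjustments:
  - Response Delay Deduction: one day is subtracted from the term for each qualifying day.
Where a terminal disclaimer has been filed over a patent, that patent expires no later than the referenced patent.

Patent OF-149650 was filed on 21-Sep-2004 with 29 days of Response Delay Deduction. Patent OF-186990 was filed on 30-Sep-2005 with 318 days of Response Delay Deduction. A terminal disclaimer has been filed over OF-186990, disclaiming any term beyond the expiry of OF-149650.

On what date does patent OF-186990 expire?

August 23, 2026

Natural term of OF-186990:
  Base: filing + 22 years → 30 September 2027.
  Response Delay Deduction: −318 days → 16 November 2026.
Expiry of referenced patent OF-149650:
  Base: filing + 22 years → 21 September 2026.
  Response Delay Deduction: −29 days → 23 August 2026.
Terminal disclaimer: OF-186990 expires on the earlier of 16 November 2026 and 23 August 2026.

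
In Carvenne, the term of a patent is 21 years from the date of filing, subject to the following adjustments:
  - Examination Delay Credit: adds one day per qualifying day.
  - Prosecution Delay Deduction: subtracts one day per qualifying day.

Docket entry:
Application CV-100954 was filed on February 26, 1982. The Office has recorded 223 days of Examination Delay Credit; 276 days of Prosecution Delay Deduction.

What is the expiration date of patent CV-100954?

January 4, 2003

Base term: filing date + 21 years → 26 February 2003.
Examination Delay Credit: +223 days → 7 October 2003.
Prosecution Delay Deduction: −276 days → 4 January 2003.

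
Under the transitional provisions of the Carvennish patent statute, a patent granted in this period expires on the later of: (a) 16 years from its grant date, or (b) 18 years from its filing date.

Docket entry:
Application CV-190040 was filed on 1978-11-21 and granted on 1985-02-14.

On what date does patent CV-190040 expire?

(a) grant + 16 years → 14 February 2001.
(b) filing + 18 years → 21 November 1996.
Later of the two: 14 February 2001.

2001-02-14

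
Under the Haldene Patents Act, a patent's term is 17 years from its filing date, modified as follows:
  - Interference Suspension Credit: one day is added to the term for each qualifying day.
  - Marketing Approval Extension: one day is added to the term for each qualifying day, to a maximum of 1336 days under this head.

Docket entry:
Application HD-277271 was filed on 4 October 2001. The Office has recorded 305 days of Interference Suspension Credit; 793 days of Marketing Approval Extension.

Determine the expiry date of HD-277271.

October 6, 2021

Base term: filing date + 17 years → 4 October 2018.
Interference Suspension Credit: +305 days → 5 August 2019.
Marketing Approval Extension: 793 days (within the 1336-day cap) → +793 days → 6 October 2021.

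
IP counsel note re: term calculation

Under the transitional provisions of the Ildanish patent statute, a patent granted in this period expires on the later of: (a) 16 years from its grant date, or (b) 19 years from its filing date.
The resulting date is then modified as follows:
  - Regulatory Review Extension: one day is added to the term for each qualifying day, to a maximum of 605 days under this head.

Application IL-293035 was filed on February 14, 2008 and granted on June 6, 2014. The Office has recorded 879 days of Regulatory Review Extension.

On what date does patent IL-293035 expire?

(a) grant + 16 years → 6 June 2030.
(b) filing + 19 years → 14 February 2027.
Later of the two: 6 June 2030.
Regulatory Review Extension: 879 days claimed exceeds the 605-day cap, so +605 days → 1 February 2032.

February 1, 2032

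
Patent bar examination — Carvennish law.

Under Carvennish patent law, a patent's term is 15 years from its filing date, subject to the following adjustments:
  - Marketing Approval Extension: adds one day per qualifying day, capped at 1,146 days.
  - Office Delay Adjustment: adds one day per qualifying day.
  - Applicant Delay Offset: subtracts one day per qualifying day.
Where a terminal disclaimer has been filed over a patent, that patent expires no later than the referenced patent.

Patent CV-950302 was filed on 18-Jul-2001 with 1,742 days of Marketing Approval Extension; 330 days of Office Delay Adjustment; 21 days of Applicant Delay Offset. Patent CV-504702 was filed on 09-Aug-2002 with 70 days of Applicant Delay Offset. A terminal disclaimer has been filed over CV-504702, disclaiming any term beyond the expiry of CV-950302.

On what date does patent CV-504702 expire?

Natural term of CV-504702:
  Base: filing + 15 years → 9 August 2017.
  Applicant Delay Offset: −70 days → 31 May 2017.
Expiry of referenced patent CV-950302:
  Base: filing + 15 years → 18 July 2016.
  Marketing Approval Extension: 1742 days claimed exceeds the 1146-day cap, so +1146 days → 7 September 2019.
  Office Delay Adjustment: +330 days → 2 August 2020.
  Applicant Delay Offset: −21 days → 12 July 2020.
Terminal disclaimer: CV-504702 expires on the earlier of 31 May 2017 and 12 July 2020.

2017-05-31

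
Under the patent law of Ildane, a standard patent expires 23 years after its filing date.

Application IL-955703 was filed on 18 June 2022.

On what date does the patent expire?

June 18, 2045

Filing date + 23 years → 18 June 2045.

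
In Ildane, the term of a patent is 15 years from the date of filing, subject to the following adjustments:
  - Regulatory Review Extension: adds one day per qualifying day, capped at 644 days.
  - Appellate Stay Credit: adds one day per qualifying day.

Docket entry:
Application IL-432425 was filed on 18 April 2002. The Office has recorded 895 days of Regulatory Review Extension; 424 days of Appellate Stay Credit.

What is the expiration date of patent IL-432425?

Base term: filing date + 15 years → 18 April 2017.
Regulatory Review Extension: 895 days claimed exceeds the 644-day cap, so +644 days → 22 January 2019.
Appellate Stay Credit: +424 days → 21 March 2020.

March 21, 2020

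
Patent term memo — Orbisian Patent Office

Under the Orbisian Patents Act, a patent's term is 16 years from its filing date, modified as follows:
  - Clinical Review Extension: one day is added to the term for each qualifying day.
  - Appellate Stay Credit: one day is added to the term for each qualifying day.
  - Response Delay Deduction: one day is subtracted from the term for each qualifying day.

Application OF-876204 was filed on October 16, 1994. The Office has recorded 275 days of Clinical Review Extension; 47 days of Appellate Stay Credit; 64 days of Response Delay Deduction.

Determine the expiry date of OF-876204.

July 1, 2011

Base term: filing date + 16 years → 16 October 2010.
Clinical Review Extension: +275 days → 18 July 2011.
Appellate Stay Credit: +47 days → 3 September 2011.
Response Delay Deduction: −64 days → 1 July 2011.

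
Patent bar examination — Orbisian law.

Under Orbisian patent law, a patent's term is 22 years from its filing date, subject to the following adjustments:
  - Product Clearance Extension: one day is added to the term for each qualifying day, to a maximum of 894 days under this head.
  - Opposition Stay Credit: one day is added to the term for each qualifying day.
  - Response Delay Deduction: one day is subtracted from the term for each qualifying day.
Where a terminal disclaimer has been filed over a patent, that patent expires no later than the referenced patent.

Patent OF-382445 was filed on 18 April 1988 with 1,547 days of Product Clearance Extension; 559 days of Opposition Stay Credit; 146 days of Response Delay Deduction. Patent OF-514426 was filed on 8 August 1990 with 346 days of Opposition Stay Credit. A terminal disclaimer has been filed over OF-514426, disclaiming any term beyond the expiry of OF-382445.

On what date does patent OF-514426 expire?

2013-07-20

Natural term of OF-514426:
  Base: filing + 22 years → 8 August 2012.
  Opposition Stay Credit: +346 days → 20 July 2013.
Expiry of referenced patent OF-382445:
  Base: filing + 22 years → 18 April 2010.
  Product Clearance Extension: 1547 days claimed exceeds the 894-day cap, so +894 days → 28 September 2012.
  Opposition Stay Credit: +559 days → 10 April 2014.
  Response Delay Deduction: −146 days → 15 November 2013.
Terminal disclaimer: OF-514426 expires on the earlier of 20 July 2013 and 15 November 2013.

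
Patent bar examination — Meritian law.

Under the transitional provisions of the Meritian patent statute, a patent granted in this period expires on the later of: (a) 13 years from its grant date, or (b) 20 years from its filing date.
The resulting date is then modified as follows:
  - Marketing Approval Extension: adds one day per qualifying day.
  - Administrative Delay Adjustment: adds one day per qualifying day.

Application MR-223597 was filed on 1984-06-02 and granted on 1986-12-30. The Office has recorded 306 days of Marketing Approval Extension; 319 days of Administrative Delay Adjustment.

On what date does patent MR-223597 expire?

(a) grant + 13 years → 30 December 1999.
(b) filing + 20 years → 2 June 2004.
Later of the two: 2 June 2004.
Marketing Approval Extension: +306 days → 4 April 2005.
Administrative Delay Adjustment: +319 days → 17 February 2006.

2006-02-17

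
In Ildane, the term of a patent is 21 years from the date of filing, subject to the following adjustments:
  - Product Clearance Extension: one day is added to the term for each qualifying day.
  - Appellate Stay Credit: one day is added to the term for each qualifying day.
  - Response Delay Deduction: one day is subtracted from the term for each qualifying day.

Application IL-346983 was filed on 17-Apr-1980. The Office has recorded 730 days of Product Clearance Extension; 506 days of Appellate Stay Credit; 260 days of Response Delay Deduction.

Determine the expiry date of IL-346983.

Base term: filing date + 21 years → 17 April 2001.
Product Clearance Extension: +730 days → 17 April 2003.
Appellate Stay Credit: +506 days → 4 September 2004.
Response Delay Deduction: −260 days → 19 December 2003.

2003-12-19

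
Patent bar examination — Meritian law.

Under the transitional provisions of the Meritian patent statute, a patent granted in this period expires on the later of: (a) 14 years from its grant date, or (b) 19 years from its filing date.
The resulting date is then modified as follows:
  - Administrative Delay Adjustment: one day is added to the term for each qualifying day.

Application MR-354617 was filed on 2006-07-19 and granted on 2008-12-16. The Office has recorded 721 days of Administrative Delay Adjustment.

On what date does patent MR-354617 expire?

2027-07-10

(a) grant + 14 years → 16 December 2022.
(b) filing + 19 years → 19 July 2025.
Later of the two: 19 July 2025.
Administrative Delay Adjustment: +721 days → 10 July 2027.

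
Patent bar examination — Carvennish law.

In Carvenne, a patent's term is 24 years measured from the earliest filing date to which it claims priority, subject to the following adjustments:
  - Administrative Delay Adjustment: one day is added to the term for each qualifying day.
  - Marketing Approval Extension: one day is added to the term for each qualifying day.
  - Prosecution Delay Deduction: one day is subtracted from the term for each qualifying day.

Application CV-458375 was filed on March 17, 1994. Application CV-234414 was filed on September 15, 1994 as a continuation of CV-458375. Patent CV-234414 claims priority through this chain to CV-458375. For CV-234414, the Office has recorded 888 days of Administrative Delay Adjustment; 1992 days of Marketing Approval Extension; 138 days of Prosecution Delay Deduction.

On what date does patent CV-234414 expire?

2025-09-18

Earliest priority filing: 17 March 1994.
Base term: 17 March 1994 + 24 years → 17 March 2018.
Administrative Delay Adjustment: +888 days → 21 August 2020.
Marketing Approval Extension: +1992 days → 3 February 2026.
Prosecution Delay Deduction: −138 days → 18 September 2025.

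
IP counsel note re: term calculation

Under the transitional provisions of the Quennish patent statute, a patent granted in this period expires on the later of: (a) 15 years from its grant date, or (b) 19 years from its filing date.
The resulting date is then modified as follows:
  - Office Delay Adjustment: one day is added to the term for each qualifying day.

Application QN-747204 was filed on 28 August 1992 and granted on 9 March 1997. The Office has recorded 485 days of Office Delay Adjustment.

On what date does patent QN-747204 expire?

2013-07-07

(a) grant + 15 years → 9 March 2012.
(b) filing + 19 years → 28 August 2011.
Later of the two: 9 March 2012.
Office Delay Adjustment: +485 days → 7 July 2013.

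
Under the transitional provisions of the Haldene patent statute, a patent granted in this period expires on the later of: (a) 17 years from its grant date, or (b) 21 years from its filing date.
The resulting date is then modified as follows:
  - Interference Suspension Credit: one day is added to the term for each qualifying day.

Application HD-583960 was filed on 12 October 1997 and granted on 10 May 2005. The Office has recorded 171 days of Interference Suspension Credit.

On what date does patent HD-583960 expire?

October 28, 2022

(a) grant + 17 years → 10 May 2022.
(b) filing + 21 years → 12 October 2018.
Later of the two: 10 May 2022.
Interference Suspension Credit: +171 days → 28 October 2022.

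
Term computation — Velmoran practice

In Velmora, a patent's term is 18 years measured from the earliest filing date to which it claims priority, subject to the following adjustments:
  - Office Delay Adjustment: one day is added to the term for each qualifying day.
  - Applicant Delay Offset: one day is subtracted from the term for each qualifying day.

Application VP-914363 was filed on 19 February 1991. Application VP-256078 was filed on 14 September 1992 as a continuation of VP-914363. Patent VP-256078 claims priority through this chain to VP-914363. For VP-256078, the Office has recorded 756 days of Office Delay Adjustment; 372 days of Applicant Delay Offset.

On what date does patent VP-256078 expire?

Earliest priority filing: 19 February 1991.
Base term: 19 February 1991 + 18 years → 19 February 2009.
Office Delay Adjustment: +756 days → 17 March 2011.
Applicant Delay Offset: −372 days → 10 March 2010.

March 10, 2010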